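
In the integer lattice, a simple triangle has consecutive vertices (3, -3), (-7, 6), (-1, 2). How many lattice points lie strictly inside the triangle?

Using the shoelace formula, 2A = |(3·6 − (-7)·(-3)) + ((-7)·2 − (-1)·6) + ((-1)·(-3) − 3·2)| = 14, so the area is 7.
Along each edge there are gcd(|Δx|,|Δy|)+1 lattice points, so counting each shared vertex once the boundary has gcd(10,9) + gcd(6,4) + gcd(4,5) = 1+2+1 = 4.
Pick's theorem gives I = A − B/2 + 1 = 7 − 4/2 + 1 = 6.

6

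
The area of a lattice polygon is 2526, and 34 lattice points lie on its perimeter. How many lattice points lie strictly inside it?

2510

From Pick's theorem, I = A − B/2 + 1 = 2526 − 34/2 + 1 = 2510.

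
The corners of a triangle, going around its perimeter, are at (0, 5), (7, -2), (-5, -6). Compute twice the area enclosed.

112

Using the shoelace formula, 2A = |(0·(-2) − 7·5) + (7·(-6) − (-5)·(-2)) + ((-5)·5 − 0·(-6))| = 112, so the area is 56.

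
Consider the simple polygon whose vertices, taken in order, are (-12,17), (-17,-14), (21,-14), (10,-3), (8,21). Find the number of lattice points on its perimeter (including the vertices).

The number of boundary lattice points is Σ gcd(|Δx|,|Δy|) = gcd(5,31) + gcd(38,0) + gcd(11,11) + gcd(2,24) + gcd(20,4) = 1+38+11+2+4 = 56.

56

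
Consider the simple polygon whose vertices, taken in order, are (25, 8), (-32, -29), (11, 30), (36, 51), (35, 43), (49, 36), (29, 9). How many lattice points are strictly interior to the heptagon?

Using the shoelace formula, 2A = |[25·(-29) − (-32)·8] + [(-32)·30 − 11·(-29)] + [11·51 − 36·30] + [36·43 − 35·51] + [35·36 − 49·43] + [49·9 − 29·36] + [29·8 − 25·9]| = 3309, so the area is 1654.5.
Summing gcd(|Δx|,|Δy|) over the edges gives the boundary count: gcd(57,37) + gcd(43,59) + gcd(25,21) + gcd(1,8) + gcd(14,7) + gcd(20,27) + gcd(4,1) = 1+1+1+1+7+1+1 = 13.
By Pick's theorem A = I + B/2 − 1, so I = 1654.5 − 13/2 + 1 = 1649.

1649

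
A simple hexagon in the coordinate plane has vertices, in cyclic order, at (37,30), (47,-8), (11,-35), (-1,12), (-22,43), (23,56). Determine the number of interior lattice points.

3267

The shoelace formula gives twice the area as |(37·(-8) − 47·30) + (47·(-35) − 11·(-8)) + (11·12 − (-1)·(-35)) + ((-1)·43 − (-22)·12) + ((-22)·56 − 23·43) + (23·30 − 37·56)| = 6548, so the area is 3274.
Summing gcd(|Δx|,|Δy|) over the edges gives the boundary count: gcd(10,38) + gcd(36,27) + gcd(12,47) + gcd(21,31) + gcd(45,13) + gcd(14,26) = 2+9+1+1+1+2 = 16.
Pick's theorem gives I = A − B/2 + 1 = 3274 − 16/2 + 1 = 3267.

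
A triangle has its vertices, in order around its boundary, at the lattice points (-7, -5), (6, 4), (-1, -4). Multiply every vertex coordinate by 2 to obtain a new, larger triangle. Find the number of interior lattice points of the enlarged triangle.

80

Using the shoelace formula, 2A = |((-7)·4 − 6·(-5)) + (6·(-4) − (-1)·4) + ((-1)·(-5) − (-7)·(-4))| = 41, so the area is 41/2.
Along each edge there are gcd(|Δx|,|Δy|)+1 lattice points, so counting each shared vertex once the boundary has gcd(13,9) + gcd(7,8) + gcd(6,1) = 1+1+1 = 3.
Scaling by 2 multiplies the area by 2² = 4 (so the new area is 82) and multiplies the boundary lattice-point count by 2, giving 6.
By Pick's theorem, the interior count of the dilated polygon is 82 − 6/2 + 1 = 80.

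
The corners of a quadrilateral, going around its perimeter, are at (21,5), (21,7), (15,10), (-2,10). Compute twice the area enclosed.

By the shoelace formula, twice the signed area is |[21·7 − 21·5] + [21·10 − 15·7] + [15·10 − (-2)·10] + [(-2)·5 − 21·10]| = 97, so the area is 97/2.

97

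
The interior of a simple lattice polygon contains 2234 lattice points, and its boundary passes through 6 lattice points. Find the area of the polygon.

2236

By Pick's theorem, A = I + B/2 − 1 = 2234 + 6/2 − 1 = 2236.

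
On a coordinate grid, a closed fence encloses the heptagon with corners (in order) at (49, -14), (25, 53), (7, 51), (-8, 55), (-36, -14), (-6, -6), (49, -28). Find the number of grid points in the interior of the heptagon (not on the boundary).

3993

By the shoelace formula, twice the signed area is |[49·53 − 25·(-14)] + [25·51 − 7·53] + [7·55 − (-8)·51] + [(-8)·(-14) − (-36)·55] + [(-36)·(-6) − (-6)·(-14)] + [(-6)·(-28) − 49·(-6)] + [49·(-14) − 49·(-28)]| = 8016, so the area is 4008.
The number of boundary lattice points is Σ gcd(|Δx|,|Δy|) = gcd(24,67) + gcd(18,2) + gcd(15,4) + gcd(28,69) + gcd(30,8) + gcd(55,22) + gcd(0,14) = 1+2+1+1+2+11+14 = 32.
Pick's theorem gives I = A − B/2 + 1 = 4008 − 32/2 + 1 = 3993.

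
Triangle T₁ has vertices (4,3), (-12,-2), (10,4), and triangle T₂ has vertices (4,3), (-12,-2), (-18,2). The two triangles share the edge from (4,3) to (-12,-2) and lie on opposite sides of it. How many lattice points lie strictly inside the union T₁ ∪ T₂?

52

The union is the simple quadrilateral with vertices (4,3), (10,4), (-12,-2), (-18,2) in order.
The shoelace formula gives twice the area as |(4·4 − 10·3) + (10·(-2) − (-12)·4) + ((-12)·2 − (-18)·(-2)) + ((-18)·3 − 4·2)| = 108, so the area is 54.
The number of boundary lattice points is Σ gcd(|Δx|,|Δy|) = gcd(6,1) + gcd(22,6) + gcd(6,4) + gcd(22,1) = 1+2+2+1 = 6.
By Pick's theorem I = A − B/2 + 1 = 54 − 6/2 + 1 = 52.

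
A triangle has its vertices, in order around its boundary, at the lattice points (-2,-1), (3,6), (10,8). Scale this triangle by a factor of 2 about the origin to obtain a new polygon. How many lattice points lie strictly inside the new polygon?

The shoelace formula gives twice the area as |((-2)·6 − 3·(-1)) + (3·8 − 10·6) + (10·(-1) − (-2)·8)| = 39, so the area is 39/2.
Summing gcd(|Δx|,|Δy|) over the edges gives the boundary count: gcd(5,7) + gcd(7,2) + gcd(12,9) = 1+1+3 = 5.
Scaling by 2 multiplies the area by 2² = 4 (so the new area is 78) and multiplies the boundary lattice-point count by 2, giving 10.
By Pick's theorem, the interior count of the dilated polygon is 78 − 10/2 + 1 = 74.

74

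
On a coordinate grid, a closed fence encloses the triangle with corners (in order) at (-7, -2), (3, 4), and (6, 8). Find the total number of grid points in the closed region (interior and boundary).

14

Using the shoelace formula, 2A = |((-7)·4 − 3·(-2)) + (3·8 − 6·4) + (6·(-2) − (-7)·8)| = 22, so the area is 11.
The number of boundary lattice points is Σ gcd(|Δx|,|Δy|) = gcd(10,6) + gcd(3,4) + gcd(13,10) = 2+1+1 = 4.
Pick's theorem gives I = A − B/2 + 1 = 11 − 4/2 + 1 = 10, so the closed region contains I + B = 10 + 4 = 14 lattice points.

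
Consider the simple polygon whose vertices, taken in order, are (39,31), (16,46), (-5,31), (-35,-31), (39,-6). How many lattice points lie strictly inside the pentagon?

3042

Using the shoelace formula, 2A = |(39·46 − 16·31) + (16·31 − (-5)·46) + ((-5)·(-31) − (-35)·31) + ((-35)·(-6) − 39·(-31)) + (39·31 − 39·(-6))| = 6126, so the area is 3063.
The number of boundary lattice points is Σ gcd(|Δx|,|Δy|) = gcd(23,15) + gcd(21,15) + gcd(30,62) + gcd(74,25) + gcd(0,37) = 1+3+2+1+37 = 44.
By Pick's theorem A = I + B/2 − 1, so I = 3063 − 44/2 + 1 = 3042.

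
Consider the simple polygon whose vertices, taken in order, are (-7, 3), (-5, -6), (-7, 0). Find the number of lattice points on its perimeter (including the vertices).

6

Along each edge there are gcd(|Δx|,|Δy|)+1 lattice points, so counting each shared vertex once the boundary has gcd(2,9) + gcd(2,6) + gcd(0,3) = 1+2+3 = 6.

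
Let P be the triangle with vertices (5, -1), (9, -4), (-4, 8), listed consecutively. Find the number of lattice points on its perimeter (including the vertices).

11

The number of boundary lattice points is Σ gcd(|Δx|,|Δy|) = gcd(4,3) + gcd(13,12) + gcd(9,9) = 1+1+9 = 11.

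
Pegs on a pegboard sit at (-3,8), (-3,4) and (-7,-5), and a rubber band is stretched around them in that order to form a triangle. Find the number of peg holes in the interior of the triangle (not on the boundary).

By the shoelace formula, twice the signed area is |((-3)·4 − (-3)·8) + ((-3)·(-5) − (-7)·4) + ((-7)·8 − (-3)·(-5))| = 16, so the area is 8.
Summing gcd(|Δx|,|Δy|) over the edges gives the boundary count: gcd(0,4) + gcd(4,9) + gcd(4,13) = 4+1+1 = 6.
By Pick's theorem A = I + B/2 − 1, so I = 8 − 6/2 + 1 = 6.

6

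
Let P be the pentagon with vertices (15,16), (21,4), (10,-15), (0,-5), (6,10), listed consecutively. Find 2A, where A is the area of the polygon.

The shoelace formula gives twice the area as |(15·4 − 21·16) + (21·(-15) − 10·4) + (10·(-5) − 0·(-15)) + (0·10 − 6·(-5)) + (6·16 − 15·10)| = 705, so the area is 352.5.

705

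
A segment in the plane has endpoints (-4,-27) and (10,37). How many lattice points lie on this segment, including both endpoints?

The number of lattice points on a segment between lattice points is gcd(|Δx|,|Δy|) + 1 = gcd(14,64) + 1 = 2 + 1 = 3.

3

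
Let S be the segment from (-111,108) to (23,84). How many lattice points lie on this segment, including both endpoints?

3

The number of lattice points on a segment between lattice points is gcd(|Δx|,|Δy|) + 1 = gcd(134,24) + 1 = 2 + 1 = 3.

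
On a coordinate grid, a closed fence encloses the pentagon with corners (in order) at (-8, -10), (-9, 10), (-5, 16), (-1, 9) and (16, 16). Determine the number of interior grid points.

240

Using the shoelace formula, 2A = |((-8)·10 − (-9)·(-10)) + ((-9)·16 − (-5)·10) + ((-5)·9 − (-1)·16) + ((-1)·16 − 16·9) + (16·(-10) − (-8)·16)| = 485, so the area is 242.5.
The number of boundary lattice points is Σ gcd(|Δx|,|Δy|) = gcd(1,20) + gcd(4,6) + gcd(4,7) + gcd(17,7) + gcd(24,26) = 1+2+1+1+2 = 7.
By Pick's theorem A = I + B/2 − 1, so I = 242.5 − 7/2 + 1 = 240.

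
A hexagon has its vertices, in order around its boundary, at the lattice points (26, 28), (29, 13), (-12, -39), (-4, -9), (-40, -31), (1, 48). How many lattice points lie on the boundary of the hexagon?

Along each edge there are gcd(|Δx|,|Δy|)+1 lattice points, so counting each shared vertex once the boundary has gcd(3,15) + gcd(41,52) + gcd(8,30) + gcd(36,22) + gcd(41,79) + gcd(25,20) = 3+1+2+2+1+5 = 14.

14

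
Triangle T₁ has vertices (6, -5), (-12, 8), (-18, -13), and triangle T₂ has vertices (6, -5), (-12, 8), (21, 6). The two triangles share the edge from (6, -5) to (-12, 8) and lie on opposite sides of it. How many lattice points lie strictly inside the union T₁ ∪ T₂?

419

The union is the simple quadrilateral with vertices (6, -5), (-18, -13), (-12, 8), (21, 6) in order.
The shoelace formula gives twice the area as |(6·(-13) − (-18)·(-5)) + ((-18)·8 − (-12)·(-13)) + ((-12)·6 − 21·8) + (21·(-5) − 6·6)| = 849, so the area is 849/2.
The number of boundary lattice points is Σ gcd(|Δx|,|Δy|) = gcd(24,8) + gcd(6,21) + gcd(33,2) + gcd(15,11) = 8+3+1+1 = 13.
By Pick's theorem I = A − B/2 + 1 = 849/2 − 13/2 + 1 = 419.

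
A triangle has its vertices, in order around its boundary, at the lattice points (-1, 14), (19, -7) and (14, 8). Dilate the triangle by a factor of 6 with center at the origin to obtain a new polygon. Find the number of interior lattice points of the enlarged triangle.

By the shoelace formula, twice the signed area is |[(-1)·(-7) − 19·14] + [19·8 − 14·(-7)] + [14·14 − (-1)·8]| = 195, so the area is 195/2.
The number of boundary lattice points is Σ gcd(|Δx|,|Δy|) = gcd(20,21) + gcd(5,15) + gcd(15,6) = 1+5+3 = 9.
Scaling by 6 multiplies the area by 6² = 36 (so the new area is 3510) and multiplies the boundary lattice-point count by 6, giving 54.
By Pick's theorem, the interior count of the dilated polygon is 3510 − 54/2 + 1 = 3484.

3484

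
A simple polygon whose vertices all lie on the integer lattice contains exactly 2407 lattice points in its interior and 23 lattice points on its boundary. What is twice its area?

4835

Pick's theorem states A = I + B/2 − 1, so A = 2407 + 23/2 − 1 = 4835/2.
Hence 2A = 4835.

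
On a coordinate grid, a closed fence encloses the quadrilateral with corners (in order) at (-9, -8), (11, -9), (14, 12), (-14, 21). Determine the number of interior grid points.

593

Using the shoelace formula, 2A = |((-9)·(-9) − 11·(-8)) + (11·12 − 14·(-9)) + (14·21 − (-14)·12) + ((-14)·(-8) − (-9)·21)| = 1190, so the area is 595.
Along each edge there are gcd(|Δx|,|Δy|)+1 lattice points, so counting each shared vertex once the boundary has gcd(20,1) + gcd(3,21) + gcd(28,9) + gcd(5,29) = 1+3+1+1 = 6.
Pick's theorem gives I = A − B/2 + 1 = 595 − 6/2 + 1 = 593.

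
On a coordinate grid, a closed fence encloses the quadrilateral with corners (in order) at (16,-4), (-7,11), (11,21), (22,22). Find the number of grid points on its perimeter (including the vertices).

6

The number of boundary lattice points is Σ gcd(|Δx|,|Δy|) = gcd(23,15) + gcd(18,10) + gcd(11,1) + gcd(6,26) = 1+2+1+2 = 6.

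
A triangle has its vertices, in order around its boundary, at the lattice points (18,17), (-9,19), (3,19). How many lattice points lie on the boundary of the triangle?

14

Summing gcd(|Δx|,|Δy|) over the edges gives the boundary count: gcd(27,2) + gcd(12,0) + gcd(15,2) = 1+12+1 = 14.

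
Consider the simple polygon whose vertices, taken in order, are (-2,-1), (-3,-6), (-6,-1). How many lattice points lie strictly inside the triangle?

Using the shoelace formula, 2A = |((-2)·(-6) − (-3)·(-1)) + ((-3)·(-1) − (-6)·(-6)) + ((-6)·(-1) − (-2)·(-1))| = 20, so the area is 10.
The number of boundary lattice points is Σ gcd(|Δx|,|Δy|) = gcd(1,5) + gcd(3,5) + gcd(4,0) = 1+1+4 = 6.
Pick's theorem gives I = A − B/2 + 1 = 10 − 6/2 + 1 = 8.

8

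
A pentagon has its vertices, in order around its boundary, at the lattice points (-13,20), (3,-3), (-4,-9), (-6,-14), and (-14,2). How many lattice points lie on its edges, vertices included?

Summing gcd(|Δx|,|Δy|) over the edges gives the boundary count: gcd(16,23) + gcd(7,6) + gcd(2,5) + gcd(8,16) + gcd(1,18) = 1+1+1+8+1 = 12.

12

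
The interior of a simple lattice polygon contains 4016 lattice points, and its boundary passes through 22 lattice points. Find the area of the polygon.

4026

By Pick's theorem, A = I + B/2 − 1 = 4016 + 22/2 − 1 = 4026.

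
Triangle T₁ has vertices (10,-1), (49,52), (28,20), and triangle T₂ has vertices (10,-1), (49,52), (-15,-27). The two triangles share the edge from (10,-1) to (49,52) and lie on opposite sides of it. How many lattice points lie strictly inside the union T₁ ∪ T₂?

221

The union is the simple quadrilateral with vertices (10,-1), (28,20), (49,52), (-15,-27) in order.
By the shoelace formula, twice the signed area is |[10·20 − 28·(-1)] + [28·52 − 49·20] + [49·(-27) − (-15)·52] + [(-15)·(-1) − 10·(-27)]| = 446, so the area is 223.
The number of boundary lattice points is Σ gcd(|Δx|,|Δy|) = gcd(18,21) + gcd(21,32) + gcd(64,79) + gcd(25,26) = 3+1+1+1 = 6.
By Pick's theorem I = A − B/2 + 1 = 223 − 6/2 + 1 = 221.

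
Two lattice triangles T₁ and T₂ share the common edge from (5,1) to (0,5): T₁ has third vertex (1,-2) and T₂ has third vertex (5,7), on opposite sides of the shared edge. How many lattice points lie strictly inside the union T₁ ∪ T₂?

The union is the simple quadrilateral with vertices (5,1), (1,-2), (0,5), (5,7) in order.
Using the shoelace formula, 2A = |(5·(-2) − 1·1) + (1·5 − 0·(-2)) + (0·7 − 5·5) + (5·1 − 5·7)| = 61, so the area is 30.5.
Along each edge there are gcd(|Δx|,|Δy|)+1 lattice points, so counting each shared vertex once the boundary has gcd(4,3) + gcd(1,7) + gcd(5,2) + gcd(0,6) = 1+1+1+6 = 9.
By Pick's theorem I = A − B/2 + 1 = 30.5 − 9/2 + 1 = 27.

27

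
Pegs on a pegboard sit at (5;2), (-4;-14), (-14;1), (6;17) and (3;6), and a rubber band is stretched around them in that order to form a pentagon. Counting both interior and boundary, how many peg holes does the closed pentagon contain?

Using the shoelace formula, 2A = |(5·(-14) − (-4)·2) + ((-4)·1 − (-14)·(-14)) + ((-14)·17 − 6·1) + (6·6 − 3·17) + (3·2 − 5·6)| = 545, so the area is 272.5.
The number of boundary lattice points is Σ gcd(|Δx|,|Δy|) = gcd(9,16) + gcd(10,15) + gcd(20,16) + gcd(3,11) + gcd(2,4) = 1+5+4+1+2 = 13.
Pick's theorem gives I = A − B/2 + 1 = 272.5 − 13/2 + 1 = 267, so the closed region contains I + B = 267 + 13 = 280 lattice points.

280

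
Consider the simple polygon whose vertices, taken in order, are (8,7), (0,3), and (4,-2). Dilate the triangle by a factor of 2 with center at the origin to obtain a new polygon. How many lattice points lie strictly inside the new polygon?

Using the shoelace formula, 2A = |[8·3 − 0·7] + [0·(-2) − 4·3] + [4·7 − 8·(-2)]| = 56, so the area is 28.
Summing gcd(|Δx|,|Δy|) over the edges gives the boundary count: gcd(8,4) + gcd(4,5) + gcd(4,9) = 4+1+1 = 6.
Scaling by 2 multiplies the area by 2² = 4 (so the new area is 112) and multiplies the boundary lattice-point count by 2, giving 12.
By Pick's theorem, the interior count of the dilated polygon is 112 − 12/2 + 1 = 107.

107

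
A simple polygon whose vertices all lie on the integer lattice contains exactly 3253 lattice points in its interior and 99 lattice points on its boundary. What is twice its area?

By Pick's theorem, A = I + B/2 − 1 = 3253 + 99/2 − 1 = 6603/2.
Hence 2A = 6603.

6603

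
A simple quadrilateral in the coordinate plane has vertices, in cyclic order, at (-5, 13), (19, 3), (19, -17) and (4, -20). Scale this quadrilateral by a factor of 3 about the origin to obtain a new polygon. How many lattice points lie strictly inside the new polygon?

4468

Using the shoelace formula, 2A = |((-5)·3 − 19·13) + (19·(-17) − 19·3) + (19·(-20) − 4·(-17)) + (4·13 − (-5)·(-20))| = 1002, so the area is 501.
Summing gcd(|Δx|,|Δy|) over the edges gives the boundary count: gcd(24,10) + gcd(0,20) + gcd(15,3) + gcd(9,33) = 2+20+3+3 = 28.
Scaling by 3 multiplies the area by 3² = 9 (so the new area is 4509) and multiplies the boundary lattice-point count by 3, giving 84.
By Pick's theorem, the interior count of the dilated polygon is 4509 − 84/2 + 1 = 4468.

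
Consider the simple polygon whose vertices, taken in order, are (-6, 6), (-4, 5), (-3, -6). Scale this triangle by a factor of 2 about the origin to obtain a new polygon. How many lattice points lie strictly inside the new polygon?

By the shoelace formula, twice the signed area is |((-6)·5 − (-4)·6) + ((-4)·(-6) − (-3)·5) + ((-3)·6 − (-6)·(-6))| = 21, so the area is 21/2.
The number of boundary lattice points is Σ gcd(|Δx|,|Δy|) = gcd(2,1) + gcd(1,11) + gcd(3,12) = 1+1+3 = 5.
Scaling by 2 multiplies the area by 2² = 4 (so the new area is 42) and multiplies the boundary lattice-point count by 2, giving 10.
By Pick's theorem, the interior count of the dilated polygon is 42 − 10/2 + 1 = 38.

38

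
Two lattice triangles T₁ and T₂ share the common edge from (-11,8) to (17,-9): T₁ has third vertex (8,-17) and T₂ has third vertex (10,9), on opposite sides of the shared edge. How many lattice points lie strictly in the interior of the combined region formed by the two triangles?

380

The union is the simple quadrilateral with vertices (-11,8), (8,-17), (17,-9), (10,9) in order.
By the shoelace formula, twice the signed area is |((-11)·(-17) − 8·8) + (8·(-9) − 17·(-17)) + (17·9 − 10·(-9)) + (10·8 − (-11)·9)| = 762, so the area is 381.
Along each edge there are gcd(|Δx|,|Δy|)+1 lattice points, so counting each shared vertex once the boundary has gcd(19,25) + gcd(9,8) + gcd(7,18) + gcd(21,1) = 1+1+1+1 = 4.
By Pick's theorem I = A − B/2 + 1 = 381 − 4/2 + 1 = 380.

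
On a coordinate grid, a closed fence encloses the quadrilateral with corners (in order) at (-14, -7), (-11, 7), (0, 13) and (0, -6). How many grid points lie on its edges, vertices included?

22

The number of boundary lattice points is Σ gcd(|Δx|,|Δy|) = gcd(3,14) + gcd(11,6) + gcd(0,19) + gcd(14,1) = 1+1+19+1 = 22.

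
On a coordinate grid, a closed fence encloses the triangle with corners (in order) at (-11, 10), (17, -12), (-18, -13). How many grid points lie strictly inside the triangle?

The shoelace formula gives twice the area as |((-11)·(-12) − 17·10) + (17·(-13) − (-18)·(-12)) + ((-18)·10 − (-11)·(-13))| = 798, so the area is 399.
Along each edge there are gcd(|Δx|,|Δy|)+1 lattice points, so counting each shared vertex once the boundary has gcd(28,22) + gcd(35,1) + gcd(7,23) = 2+1+1 = 4.
By Pick's theorem A = I + B/2 − 1, so I = 399 − 4/2 + 1 = 398.

398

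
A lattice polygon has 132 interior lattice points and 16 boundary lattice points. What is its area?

139

Pick's theorem states A = I + B/2 − 1, so A = 132 + 16/2 − 1 = 139.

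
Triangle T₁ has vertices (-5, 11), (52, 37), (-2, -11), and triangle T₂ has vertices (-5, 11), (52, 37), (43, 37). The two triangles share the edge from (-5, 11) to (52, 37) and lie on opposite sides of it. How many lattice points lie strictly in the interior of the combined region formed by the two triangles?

775

The union is the simple quadrilateral with vertices (-5, 11), (-2, -11), (52, 37), (43, 37) in order.
By the shoelace formula, twice the signed area is |((-5)·(-11) − (-2)·11) + ((-2)·37 − 52·(-11)) + (52·37 − 43·37) + (43·11 − (-5)·37)| = 1566, so the area is 783.
Along each edge there are gcd(|Δx|,|Δy|)+1 lattice points, so counting each shared vertex once the boundary has gcd(3,22) + gcd(54,48) + gcd(9,0) + gcd(48,26) = 1+6+9+2 = 18.
By Pick's theorem I = A − B/2 + 1 = 783 − 18/2 + 1 = 775.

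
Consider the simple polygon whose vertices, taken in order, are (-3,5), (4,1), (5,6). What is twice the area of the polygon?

39

The shoelace formula gives twice the area as |((-3)·1 − 4·5) + (4·6 − 5·1) + (5·5 − (-3)·6)| = 39, so the area is 19.5.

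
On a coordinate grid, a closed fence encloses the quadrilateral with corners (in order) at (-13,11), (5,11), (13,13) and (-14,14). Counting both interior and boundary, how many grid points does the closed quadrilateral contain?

70

By the shoelace formula, twice the signed area is |((-13)·11 − 5·11) + (5·13 − 13·11) + (13·14 − (-14)·13) + ((-14)·11 − (-13)·14)| = 116, so the area is 58.
Summing gcd(|Δx|,|Δy|) over the edges gives the boundary count: gcd(18,0) + gcd(8,2) + gcd(27,1) + gcd(1,3) = 18+2+1+1 = 22.
Pick's theorem gives I = A − B/2 + 1 = 58 − 22/2 + 1 = 48, so the closed region contains I + B = 48 + 22 = 70 lattice points.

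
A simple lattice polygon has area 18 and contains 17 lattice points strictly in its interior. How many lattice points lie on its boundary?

4

Pick's theorem gives A = I + B/2 − 1, so B = 2(A − I + 1) = 2(18 − 17 + 1) = 4.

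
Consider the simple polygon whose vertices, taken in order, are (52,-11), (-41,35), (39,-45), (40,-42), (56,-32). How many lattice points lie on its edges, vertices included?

85

Along each edge there are gcd(|Δx|,|Δy|)+1 lattice points, so counting each shared vertex once the boundary has gcd(93,46) + gcd(80,80) + gcd(1,3) + gcd(16,10) + gcd(4,21) = 1+80+1+2+1 = 85.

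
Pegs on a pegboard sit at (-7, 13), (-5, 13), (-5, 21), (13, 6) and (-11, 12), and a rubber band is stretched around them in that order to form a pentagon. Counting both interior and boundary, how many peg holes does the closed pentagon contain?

114

By the shoelace formula, twice the signed area is |[(-7)·13 − (-5)·13] + [(-5)·21 − (-5)·13] + [(-5)·6 − 13·21] + [13·12 − (-11)·6] + [(-11)·13 − (-7)·12]| = 206, so the area is 103.
The number of boundary lattice points is Σ gcd(|Δx|,|Δy|) = gcd(2,0) + gcd(0,8) + gcd(18,15) + gcd(24,6) + gcd(4,1) = 2+8+3+6+1 = 20.
Pick's theorem gives I = A − B/2 + 1 = 103 − 20/2 + 1 = 94, so the closed region contains I + B = 94 + 20 = 114 lattice points.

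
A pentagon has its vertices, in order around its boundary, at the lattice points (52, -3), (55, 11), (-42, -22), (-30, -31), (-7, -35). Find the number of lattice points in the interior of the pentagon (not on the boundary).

By the shoelace formula, twice the signed area is |[52·11 − 55·(-3)] + [55·(-22) − (-42)·11] + [(-42)·(-31) − (-30)·(-22)] + [(-30)·(-35) − (-7)·(-31)] + [(-7)·(-3) − 52·(-35)]| = 3305, so the area is 1652.5.
Summing gcd(|Δx|,|Δy|) over the edges gives the boundary count: gcd(3,14) + gcd(97,33) + gcd(12,9) + gcd(23,4) + gcd(59,32) = 1+1+3+1+1 = 7.
Pick's theorem gives I = A − B/2 + 1 = 1652.5 − 7/2 + 1 = 1650.

1650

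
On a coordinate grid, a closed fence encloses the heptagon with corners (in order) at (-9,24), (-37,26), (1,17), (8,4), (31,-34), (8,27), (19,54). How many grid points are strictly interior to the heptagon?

By the shoelace formula, twice the signed area is |((-9)·26 − (-37)·24) + ((-37)·17 − 1·26) + (1·4 − 8·17) + (8·(-34) − 31·4) + (31·27 − 8·(-34)) + (8·54 − 19·27) + (19·24 − (-9)·54)| = 1441, so the area is 1441/2.
Summing gcd(|Δx|,|Δy|) over the edges gives the boundary count: gcd(28,2) + gcd(38,9) + gcd(7,13) + gcd(23,38) + gcd(23,61) + gcd(11,27) + gcd(28,30) = 2+1+1+1+1+1+2 = 9.
By Pick's theorem A = I + B/2 − 1, so I = 1441/2 − 9/2 + 1 = 717.

717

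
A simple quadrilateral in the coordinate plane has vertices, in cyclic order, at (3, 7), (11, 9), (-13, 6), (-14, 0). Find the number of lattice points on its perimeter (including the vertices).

Summing gcd(|Δx|,|Δy|) over the edges gives the boundary count: gcd(8,2) + gcd(24,3) + gcd(1,6) + gcd(17,7) = 2+3+1+1 = 7.

7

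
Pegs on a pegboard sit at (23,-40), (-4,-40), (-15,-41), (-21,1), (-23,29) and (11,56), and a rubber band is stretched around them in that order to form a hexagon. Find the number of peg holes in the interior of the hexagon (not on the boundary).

3133

By the shoelace formula, twice the signed area is |[23·(-40) − (-4)·(-40)] + [(-4)·(-41) − (-15)·(-40)] + [(-15)·1 − (-21)·(-41)] + [(-21)·29 − (-23)·1] + [(-23)·56 − 11·29] + [11·(-40) − 23·56]| = 6313, so the area is 6313/2.
Summing gcd(|Δx|,|Δy|) over the edges gives the boundary count: gcd(27,0) + gcd(11,1) + gcd(6,42) + gcd(2,28) + gcd(34,27) + gcd(12,96) = 27+1+6+2+1+12 = 49.
Pick's theorem gives I = A − B/2 + 1 = 6313/2 − 49/2 + 1 = 3133.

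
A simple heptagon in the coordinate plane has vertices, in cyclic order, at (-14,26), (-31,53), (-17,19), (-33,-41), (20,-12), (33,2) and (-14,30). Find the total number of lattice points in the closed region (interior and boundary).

The shoelace formula gives twice the area as |((-14)·53 − (-31)·26) + ((-31)·19 − (-17)·53) + ((-17)·(-41) − (-33)·19) + ((-33)·(-12) − 20·(-41)) + (20·2 − 33·(-12)) + (33·30 − (-14)·2) + ((-14)·26 − (-14)·30)| = 4426, so the area is 2213.
Along each edge there are gcd(|Δx|,|Δy|)+1 lattice points, so counting each shared vertex once the boundary has gcd(17,27) + gcd(14,34) + gcd(16,60) + gcd(53,29) + gcd(13,14) + gcd(47,28) + gcd(0,4) = 1+2+4+1+1+1+4 = 14.
Pick's theorem gives I = A − B/2 + 1 = 2213 − 14/2 + 1 = 2207, so the closed region contains I + B = 2207 + 14 = 2221 lattice points.

2221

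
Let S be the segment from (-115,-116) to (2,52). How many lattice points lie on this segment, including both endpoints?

The number of lattice points on a segment between lattice points is gcd(|Δx|,|Δy|) + 1 = gcd(117,168) + 1 = 3 + 1 = 4.

4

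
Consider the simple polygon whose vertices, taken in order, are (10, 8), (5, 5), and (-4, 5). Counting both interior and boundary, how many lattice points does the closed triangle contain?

By the shoelace formula, twice the signed area is |[10·5 − 5·8] + [5·5 − (-4)·5] + [(-4)·8 − 10·5]| = 27, so the area is 13.5.
Summing gcd(|Δx|,|Δy|) over the edges gives the boundary count: gcd(5,3) + gcd(9,0) + gcd(14,3) = 1+9+1 = 11.
Pick's theorem gives I = A − B/2 + 1 = 13.5 − 11/2 + 1 = 9, so the closed region contains I + B = 9 + 11 = 20 lattice points.

20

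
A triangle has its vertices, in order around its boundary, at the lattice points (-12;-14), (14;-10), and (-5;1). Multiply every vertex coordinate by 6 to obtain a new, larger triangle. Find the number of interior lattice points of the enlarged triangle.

6505

The shoelace formula gives twice the area as |((-12)·(-10) − 14·(-14)) + (14·1 − (-5)·(-10)) + ((-5)·(-14) − (-12)·1)| = 362, so the area is 181.
Along each edge there are gcd(|Δx|,|Δy|)+1 lattice points, so counting each shared vertex once the boundary has gcd(26,4) + gcd(19,11) + gcd(7,15) = 2+1+1 = 4.
Scaling by 6 multiplies the area by 6² = 36 (so the new area is 6516) and multiplies the boundary lattice-point count by 6, giving 24.
By Pick's theorem, the interior count of the dilated polygon is 6516 − 24/2 + 1 = 6505.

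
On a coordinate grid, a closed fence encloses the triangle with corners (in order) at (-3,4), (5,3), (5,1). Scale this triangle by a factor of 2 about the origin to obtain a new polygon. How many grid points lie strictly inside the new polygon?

By the shoelace formula, twice the signed area is |((-3)·3 − 5·4) + (5·1 − 5·3) + (5·4 − (-3)·1)| = 16, so the area is 8.
The number of boundary lattice points is Σ gcd(|Δx|,|Δy|) = gcd(8,1) + gcd(0,2) + gcd(8,3) = 1+2+1 = 4.
Scaling by 2 multiplies the area by 2² = 4 (so the new area is 32) and multiplies the boundary lattice-point count by 2, giving 8.
By Pick's theorem, the interior count of the dilated polygon is 32 − 8/2 + 1 = 29.

29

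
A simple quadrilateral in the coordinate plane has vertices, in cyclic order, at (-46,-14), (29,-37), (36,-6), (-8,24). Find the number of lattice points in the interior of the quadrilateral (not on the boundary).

2629

By the shoelace formula, twice the signed area is |((-46)·(-37) − 29·(-14)) + (29·(-6) − 36·(-37)) + (36·24 − (-8)·(-6)) + ((-8)·(-14) − (-46)·24)| = 5298, so the area is 2649.
The number of boundary lattice points is Σ gcd(|Δx|,|Δy|) = gcd(75,23) + gcd(7,31) + gcd(44,30) + gcd(38,38) = 1+1+2+38 = 42.
Pick's theorem gives I = A − B/2 + 1 = 2649 − 42/2 + 1 = 2629.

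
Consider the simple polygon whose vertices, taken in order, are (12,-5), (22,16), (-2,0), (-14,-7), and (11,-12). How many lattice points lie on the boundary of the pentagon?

16

Along each edge there are gcd(|Δx|,|Δy|)+1 lattice points, so counting each shared vertex once the boundary has gcd(10,21) + gcd(24,16) + gcd(12,7) + gcd(25,5) + gcd(1,7) = 1+8+1+5+1 = 16.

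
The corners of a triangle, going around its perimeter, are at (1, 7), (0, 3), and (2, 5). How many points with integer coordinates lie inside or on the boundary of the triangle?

6

Using the shoelace formula, 2A = |(1·3 − 0·7) + (0·5 − 2·3) + (2·7 − 1·5)| = 6, so the area is 3.
Summing gcd(|Δx|,|Δy|) over the edges gives the boundary count: gcd(1,4) + gcd(2,2) + gcd(1,2) = 1+2+1 = 4.
Pick's theorem gives I = A − B/2 + 1 = 3 − 4/2 + 1 = 2, so the closed region contains I + B = 2 + 4 = 6 lattice points.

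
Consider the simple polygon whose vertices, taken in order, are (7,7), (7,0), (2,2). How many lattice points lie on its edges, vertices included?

Along each edge there are gcd(|Δx|,|Δy|)+1 lattice points, so counting each shared vertex once the boundary has gcd(0,7) + gcd(5,2) + gcd(5,5) = 7+1+5 = 13.

13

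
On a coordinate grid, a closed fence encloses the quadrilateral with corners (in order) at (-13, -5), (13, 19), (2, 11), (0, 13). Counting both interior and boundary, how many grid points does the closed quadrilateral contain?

63

The shoelace formula gives twice the area as |[(-13)·19 − 13·(-5)] + [13·11 − 2·19] + [2·13 − 0·11] + [0·(-5) − (-13)·13]| = 118, so the area is 59.
Summing gcd(|Δx|,|Δy|) over the edges gives the boundary count: gcd(26,24) + gcd(11,8) + gcd(2,2) + gcd(13,18) = 2+1+2+1 = 6.
Pick's theorem gives I = A − B/2 + 1 = 59 − 6/2 + 1 = 57, so the closed region contains I + B = 57 + 6 = 63 lattice points.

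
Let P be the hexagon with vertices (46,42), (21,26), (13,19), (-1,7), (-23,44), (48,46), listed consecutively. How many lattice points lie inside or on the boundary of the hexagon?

The shoelace formula gives twice the area as |[46·26 − 21·42] + [21·19 − 13·26] + [13·7 − (-1)·19] + [(-1)·44 − (-23)·7] + [(-23)·46 − 48·44] + [48·42 − 46·46]| = 2668, so the area is 1334.
Along each edge there are gcd(|Δx|,|Δy|)+1 lattice points, so counting each shared vertex once the boundary has gcd(25,16) + gcd(8,7) + gcd(14,12) + gcd(22,37) + gcd(71,2) + gcd(2,4) = 1+1+2+1+1+2 = 8.
Pick's theorem gives I = A − B/2 + 1 = 1334 − 8/2 + 1 = 1331, so the closed region contains I + B = 1331 + 8 = 1339 lattice points.

1339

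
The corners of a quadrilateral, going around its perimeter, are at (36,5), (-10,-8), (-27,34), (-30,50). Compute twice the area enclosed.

3074

The shoelace formula gives twice the area as |(36·(-8) − (-10)·5) + ((-10)·34 − (-27)·(-8)) + ((-27)·50 − (-30)·34) + ((-30)·5 − 36·50)| = 3074, so the area is 1537.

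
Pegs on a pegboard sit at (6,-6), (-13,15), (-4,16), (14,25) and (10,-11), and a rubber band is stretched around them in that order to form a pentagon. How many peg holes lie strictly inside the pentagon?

422

The shoelace formula gives twice the area as |[6·15 − (-13)·(-6)] + [(-13)·16 − (-4)·15] + [(-4)·25 − 14·16] + [14·(-11) − 10·25] + [10·(-6) − 6·(-11)]| = 858, so the area is 429.
Along each edge there are gcd(|Δx|,|Δy|)+1 lattice points, so counting each shared vertex once the boundary has gcd(19,21) + gcd(9,1) + gcd(18,9) + gcd(4,36) + gcd(4,5) = 1+1+9+4+1 = 16.
Pick's theorem gives I = A − B/2 + 1 = 429 − 16/2 + 1 = 422.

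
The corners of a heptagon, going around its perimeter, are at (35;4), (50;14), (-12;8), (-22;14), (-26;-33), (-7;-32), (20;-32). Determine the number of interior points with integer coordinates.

2291

The shoelace formula gives twice the area as |(35·14 − 50·4) + (50·8 − (-12)·14) + ((-12)·14 − (-22)·8) + ((-22)·(-33) − (-26)·14) + ((-26)·(-32) − (-7)·(-33)) + ((-7)·(-32) − 20·(-32)) + (20·4 − 35·(-32))| = 4621, so the area is 2310.5.
Summing gcd(|Δx|,|Δy|) over the edges gives the boundary count: gcd(15,10) + gcd(62,6) + gcd(10,6) + gcd(4,47) + gcd(19,1) + gcd(27,0) + gcd(15,36) = 5+2+2+1+1+27+3 = 41.
By Pick's theorem A = I + B/2 − 1, so I = 2310.5 − 41/2 + 1 = 2291.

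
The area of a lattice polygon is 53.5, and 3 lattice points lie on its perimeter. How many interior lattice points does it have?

From Pick's theorem, I = A − B/2 + 1 = 53.5 − 3/2 + 1 = 53.

53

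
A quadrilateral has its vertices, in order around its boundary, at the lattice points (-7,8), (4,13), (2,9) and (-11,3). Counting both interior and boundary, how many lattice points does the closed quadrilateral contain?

Using the shoelace formula, 2A = |((-7)·13 − 4·8) + (4·9 − 2·13) + (2·3 − (-11)·9) + ((-11)·8 − (-7)·3)| = 75, so the area is 37.5.
Along each edge there are gcd(|Δx|,|Δy|)+1 lattice points, so counting each shared vertex once the boundary has gcd(11,5) + gcd(2,4) + gcd(13,6) + gcd(4,5) = 1+2+1+1 = 5.
Pick's theorem gives I = A − B/2 + 1 = 37.5 − 5/2 + 1 = 36, so the closed region contains I + B = 36 + 5 = 41 lattice points.

41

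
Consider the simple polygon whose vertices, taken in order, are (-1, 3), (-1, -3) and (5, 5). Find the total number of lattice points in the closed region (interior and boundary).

24

Using the shoelace formula, 2A = |((-1)·(-3) − (-1)·3) + ((-1)·5 − 5·(-3)) + (5·3 − (-1)·5)| = 36, so the area is 18.
Along each edge there are gcd(|Δx|,|Δy|)+1 lattice points, so counting each shared vertex once the boundary has gcd(0,6) + gcd(6,8) + gcd(6,2) = 6+2+2 = 10.
Pick's theorem gives I = A − B/2 + 1 = 18 − 10/2 + 1 = 14, so the closed region contains I + B = 14 + 10 = 24 lattice points.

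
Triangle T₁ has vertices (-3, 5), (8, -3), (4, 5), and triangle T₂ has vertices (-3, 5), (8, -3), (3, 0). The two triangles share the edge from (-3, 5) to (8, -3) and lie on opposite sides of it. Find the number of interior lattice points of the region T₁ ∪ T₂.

26

The union is the simple quadrilateral with vertices (-3, 5), (4, 5), (8, -3), (3, 0) in order.
The shoelace formula gives twice the area as |((-3)·5 − 4·5) + (4·(-3) − 8·5) + (8·0 − 3·(-3)) + (3·5 − (-3)·0)| = 63, so the area is 31.5.
Summing gcd(|Δx|,|Δy|) over the edges gives the boundary count: gcd(7,0) + gcd(4,8) + gcd(5,3) + gcd(6,5) = 7+4+1+1 = 13.
By Pick's theorem I = A − B/2 + 1 = 31.5 − 13/2 + 1 = 26.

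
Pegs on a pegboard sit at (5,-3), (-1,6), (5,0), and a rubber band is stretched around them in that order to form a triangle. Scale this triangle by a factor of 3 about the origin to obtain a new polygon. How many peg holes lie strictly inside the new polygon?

Using the shoelace formula, 2A = |(5·6 − (-1)·(-3)) + ((-1)·0 − 5·6) + (5·(-3) − 5·0)| = 18, so the area is 9.
The number of boundary lattice points is Σ gcd(|Δx|,|Δy|) = gcd(6,9) + gcd(6,6) + gcd(0,3) = 3+6+3 = 12.
Scaling by 3 multiplies the area by 3² = 9 (so the new area is 81) and multiplies the boundary lattice-point count by 3, giving 36.
By Pick's theorem, the interior count of the dilated polygon is 81 − 36/2 + 1 = 64.

64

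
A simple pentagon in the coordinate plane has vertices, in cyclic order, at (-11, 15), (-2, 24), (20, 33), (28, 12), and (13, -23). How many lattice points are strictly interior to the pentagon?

1153

Using the shoelace formula, 2A = |[(-11)·24 − (-2)·15] + [(-2)·33 − 20·24] + [20·12 − 28·33] + [28·(-23) − 13·12] + [13·15 − (-11)·(-23)]| = 2322, so the area is 1161.
Along each edge there are gcd(|Δx|,|Δy|)+1 lattice points, so counting each shared vertex once the boundary has gcd(9,9) + gcd(22,9) + gcd(8,21) + gcd(15,35) + gcd(24,38) = 9+1+1+5+2 = 18.
Pick's theorem gives I = A − B/2 + 1 = 1161 − 18/2 + 1 = 1153.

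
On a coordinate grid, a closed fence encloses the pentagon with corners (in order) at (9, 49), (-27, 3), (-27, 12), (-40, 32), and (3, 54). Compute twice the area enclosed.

1872

Using the shoelace formula, 2A = |[9·3 − (-27)·49] + [(-27)·12 − (-27)·3] + [(-27)·32 − (-40)·12] + [(-40)·54 − 3·32] + [3·49 − 9·54]| = 1872, so the area is 936.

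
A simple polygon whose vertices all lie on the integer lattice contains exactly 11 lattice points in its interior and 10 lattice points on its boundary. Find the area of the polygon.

15

By Pick's theorem, A = I + B/2 − 1 = 11 + 10/2 − 1 = 15.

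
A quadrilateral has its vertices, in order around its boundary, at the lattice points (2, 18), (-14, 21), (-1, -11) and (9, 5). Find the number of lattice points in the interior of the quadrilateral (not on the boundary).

356

The shoelace formula gives twice the area as |[2·21 − (-14)·18] + [(-14)·(-11) − (-1)·21] + [(-1)·5 − 9·(-11)] + [9·18 − 2·5]| = 715, so the area is 715/2.
The number of boundary lattice points is Σ gcd(|Δx|,|Δy|) = gcd(16,3) + gcd(13,32) + gcd(10,16) + gcd(7,13) = 1+1+2+1 = 5.
By Pick's theorem A = I + B/2 − 1, so I = 715/2 − 5/2 + 1 = 356.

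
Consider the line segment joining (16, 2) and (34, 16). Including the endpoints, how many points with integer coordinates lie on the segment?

The number of lattice points on a segment between lattice points is gcd(|Δx|,|Δy|) + 1 = gcd(18,14) + 1 = 2 + 1 = 3.

3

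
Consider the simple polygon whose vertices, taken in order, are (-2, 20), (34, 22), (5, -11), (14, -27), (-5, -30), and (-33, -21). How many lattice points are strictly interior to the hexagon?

1663

Using the shoelace formula, 2A = |[(-2)·22 − 34·20] + [34·(-11) − 5·22] + [5·(-27) − 14·(-11)] + [14·(-30) − (-5)·(-27)] + [(-5)·(-21) − (-33)·(-30)] + [(-33)·20 − (-2)·(-21)]| = 3331, so the area is 1665.5.
The number of boundary lattice points is Σ gcd(|Δx|,|Δy|) = gcd(36,2) + gcd(29,33) + gcd(9,16) + gcd(19,3) + gcd(28,9) + gcd(31,41) = 2+1+1+1+1+1 = 7.
By Pick's theorem A = I + B/2 − 1, so I = 1665.5 − 7/2 + 1 = 1663.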